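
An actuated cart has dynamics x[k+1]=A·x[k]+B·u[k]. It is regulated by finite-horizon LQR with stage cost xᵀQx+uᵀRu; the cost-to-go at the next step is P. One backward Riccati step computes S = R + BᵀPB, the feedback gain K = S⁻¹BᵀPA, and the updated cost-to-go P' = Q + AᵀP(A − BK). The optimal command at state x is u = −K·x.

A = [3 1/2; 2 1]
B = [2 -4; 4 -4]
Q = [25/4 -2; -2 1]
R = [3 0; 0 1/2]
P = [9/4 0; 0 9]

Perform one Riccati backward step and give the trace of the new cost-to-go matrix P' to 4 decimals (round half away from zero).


8.2749

BᵀP = [4.5000 36.0000; -9.0000 -36.0000]
S = R + BᵀPB = [3 0; 0 1/2] + [153.0000 -162.0000; -162.0000 180.0000] = [156.0000 -162.0000; -162.0000 180.5000]
BᵀPA = [85.5000 38.2500; -99.0000 -40.5000]
K = S⁻¹·BᵀPA = [-0.3162 0.1793; -0.8323 -0.0635]
A−BK = [0.3033 -0.1125; -0.0643 0.0290]
AᵀP(A−BK) = [0.8905 -0.2372; -0.2372 0.1345]
P' = Q + AᵀP(A−BK) = [7.1405 -2.2372; -2.2372 1.1345]
tr(P') = 8.2749


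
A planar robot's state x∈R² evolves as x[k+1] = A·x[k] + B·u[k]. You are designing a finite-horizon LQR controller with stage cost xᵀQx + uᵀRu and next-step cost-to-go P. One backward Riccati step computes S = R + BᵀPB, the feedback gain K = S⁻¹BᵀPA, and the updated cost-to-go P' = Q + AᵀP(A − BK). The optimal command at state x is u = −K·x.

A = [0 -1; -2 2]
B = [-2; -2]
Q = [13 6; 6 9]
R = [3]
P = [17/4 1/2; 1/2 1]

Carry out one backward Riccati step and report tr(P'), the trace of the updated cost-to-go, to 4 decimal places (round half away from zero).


30.5268

BᵀP = [-9.5000 -3.0000]
S = R + BᵀPB = [3] + [25.0000] = [28.0000]
BᵀPA = [6.0000 3.5000]
K = S⁻¹·BᵀPA = [0.2143 0.1250]
A−BK = [0.4286 -0.7500; -1.5714 2.2500]
AᵀP(A−BK) = [2.7143 -3.7500; -3.7500 5.8125]
P' = Q + AᵀP(A−BK) = [15.7143 2.2500; 2.2500 14.8125]
tr(P') = 30.5268


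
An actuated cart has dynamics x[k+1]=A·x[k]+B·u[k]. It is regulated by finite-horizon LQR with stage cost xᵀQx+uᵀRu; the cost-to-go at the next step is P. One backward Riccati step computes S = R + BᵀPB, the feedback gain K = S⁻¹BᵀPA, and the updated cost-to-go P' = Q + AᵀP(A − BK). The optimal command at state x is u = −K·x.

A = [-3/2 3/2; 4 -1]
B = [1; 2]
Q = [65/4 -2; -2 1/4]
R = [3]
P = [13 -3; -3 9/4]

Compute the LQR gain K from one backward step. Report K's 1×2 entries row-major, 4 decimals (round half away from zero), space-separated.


-0.3462 0.6923

BᵀP = [7.0000 1.5000]
S = R + BᵀPB = [3] + [10.0000] = [13.0000]
BᵀPA = [-4.5000 9.0000]
K = S⁻¹·BᵀPA = [-0.3462 0.6923]
A−BK = [-1.1538 0.8077; 4.6923 -2.3846]
AᵀP(A−BK) = [99.6923 -57.6346; -57.6346 34.2692]
P' = Q + AᵀP(A−BK) = [115.9423 -59.6346; -59.6346 34.5192]
tr(P') = 150.4615


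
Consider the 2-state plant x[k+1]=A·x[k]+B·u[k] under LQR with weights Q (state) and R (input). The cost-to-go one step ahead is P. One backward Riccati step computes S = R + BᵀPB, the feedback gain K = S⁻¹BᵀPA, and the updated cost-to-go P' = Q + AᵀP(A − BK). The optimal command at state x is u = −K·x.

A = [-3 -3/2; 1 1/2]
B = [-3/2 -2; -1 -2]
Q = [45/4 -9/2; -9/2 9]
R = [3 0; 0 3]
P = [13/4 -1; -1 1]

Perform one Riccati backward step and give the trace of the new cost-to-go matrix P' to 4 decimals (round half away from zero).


40.8945

BᵀP = [-3.8750 0.5000; -4.5000 0.0000]
S = R + BᵀPB = [3 0; 0 3] + [5.3125 6.7500; 6.7500 9.0000] = [8.3125 6.7500; 6.7500 12.0000]
BᵀPA = [12.1250 6.0625; 13.5000 6.7500]
K = S⁻¹·BᵀPA = [1.0035 0.5017; 0.5606 0.2803]
A−BK = [-0.3737 -0.1869; 3.1246 1.5623]
AᵀP(A−BK) = [16.5156 8.2578; 8.2578 4.1289]
P' = Q + AᵀP(A−BK) = [27.7656 3.7578; 3.7578 13.1289]
tr(P') = 40.8945


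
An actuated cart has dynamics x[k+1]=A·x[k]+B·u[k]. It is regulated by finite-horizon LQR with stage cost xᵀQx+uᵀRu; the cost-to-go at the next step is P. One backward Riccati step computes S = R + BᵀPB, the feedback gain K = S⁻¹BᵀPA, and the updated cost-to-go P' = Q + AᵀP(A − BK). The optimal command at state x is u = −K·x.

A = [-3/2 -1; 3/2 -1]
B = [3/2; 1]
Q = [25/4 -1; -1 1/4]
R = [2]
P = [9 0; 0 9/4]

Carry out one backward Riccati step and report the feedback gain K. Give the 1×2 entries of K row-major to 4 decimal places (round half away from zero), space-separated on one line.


BᵀP = [13.5000 2.2500]
S = R + BᵀPB = [2] + [22.5000] = [24.5000]
BᵀPA = [-16.8750 -15.7500]
K = S⁻¹·BᵀPA = [-0.6888 -0.6429]
A−BK = [-0.4668 -0.0357; 2.1888 -0.3571]
AᵀP(A−BK) = [13.6894 -0.7232; -0.7232 1.1250]
P' = Q + AᵀP(A−BK) = [19.9394 -1.7232; -1.7232 1.3750]
tr(P') = 21.3144

-0.6888 -0.6429


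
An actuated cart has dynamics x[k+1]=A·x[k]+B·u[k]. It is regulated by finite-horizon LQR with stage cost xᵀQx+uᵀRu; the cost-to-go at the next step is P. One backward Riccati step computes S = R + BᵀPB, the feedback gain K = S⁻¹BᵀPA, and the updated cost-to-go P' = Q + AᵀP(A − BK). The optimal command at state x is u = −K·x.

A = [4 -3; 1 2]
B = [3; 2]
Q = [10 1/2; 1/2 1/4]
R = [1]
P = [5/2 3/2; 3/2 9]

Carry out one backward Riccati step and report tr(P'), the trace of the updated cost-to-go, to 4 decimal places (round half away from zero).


55.7177

BᵀP = [10.5000 22.5000]
S = R + BᵀPB = [1] + [76.5000] = [77.5000]
BᵀPA = [64.5000 13.5000]
K = S⁻¹·BᵀPA = [0.8323 0.1742]
A−BK = [1.5032 -3.5226; -0.6645 1.6516]
AᵀP(A−BK) = [7.3194 -15.7355; -15.7355 38.1484]
P' = Q + AᵀP(A−BK) = [17.3194 -15.2355; -15.2355 38.3984]
tr(P') = 55.7177


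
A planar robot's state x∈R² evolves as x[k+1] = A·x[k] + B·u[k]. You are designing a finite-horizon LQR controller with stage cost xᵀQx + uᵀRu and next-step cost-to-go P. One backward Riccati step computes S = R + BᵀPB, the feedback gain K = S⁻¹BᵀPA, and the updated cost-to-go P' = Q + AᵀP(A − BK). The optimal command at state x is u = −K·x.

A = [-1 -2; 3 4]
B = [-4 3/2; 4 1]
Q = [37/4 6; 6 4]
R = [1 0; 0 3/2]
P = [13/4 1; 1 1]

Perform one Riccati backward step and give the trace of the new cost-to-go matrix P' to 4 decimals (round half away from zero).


BᵀP = [-9.0000 0.0000; 5.8750 2.5000]
S = R + BᵀPB = [1 0; 0 3/2] + [36.0000 -13.5000; -13.5000 11.3125] = [37.0000 -13.5000; -13.5000 12.8125]
BᵀPA = [9.0000 18.0000; 1.6250 -1.7500]
K = S⁻¹·BᵀPA = [0.4703 0.7094; 0.6224 0.6108]
A−BK = [-0.0523 -0.0788; 0.4963 0.5517]
AᵀP(A−BK) = [1.0056 1.1232; 1.1232 1.3005]
P' = Q + AᵀP(A−BK) = [10.2556 7.1232; 7.1232 5.3005]
tr(P') = 15.5561

15.5561


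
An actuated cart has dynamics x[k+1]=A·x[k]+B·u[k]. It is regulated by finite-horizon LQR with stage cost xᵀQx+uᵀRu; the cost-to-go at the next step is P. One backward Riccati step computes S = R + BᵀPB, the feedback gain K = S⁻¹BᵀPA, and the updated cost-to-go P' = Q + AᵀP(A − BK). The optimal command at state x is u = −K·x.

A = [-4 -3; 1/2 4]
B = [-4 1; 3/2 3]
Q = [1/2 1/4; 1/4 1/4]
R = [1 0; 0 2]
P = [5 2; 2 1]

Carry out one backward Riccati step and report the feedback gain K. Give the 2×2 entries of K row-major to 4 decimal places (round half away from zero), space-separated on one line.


0.9128 0.6901 -0.2923 0.4353

BᵀP = [-17.0000 -6.5000; 11.0000 5.0000]
S = R + BᵀPB = [1 0; 0 2] + [58.2500 -36.5000; -36.5000 26.0000] = [59.2500 -36.5000; -36.5000 28.0000]
BᵀPA = [64.7500 25.0000; -41.5000 -13.0000]
K = S⁻¹·BᵀPA = [0.9128 0.6901; -0.2923 0.4353]
A−BK = [-0.0566 -0.6748; 0.0077 1.6588]
AᵀP(A−BK) = [1.0184 0.3810; 0.3810 1.4063]
P' = Q + AᵀP(A−BK) = [1.5184 0.6310; 0.6310 1.6563]
tr(P') = 3.1746


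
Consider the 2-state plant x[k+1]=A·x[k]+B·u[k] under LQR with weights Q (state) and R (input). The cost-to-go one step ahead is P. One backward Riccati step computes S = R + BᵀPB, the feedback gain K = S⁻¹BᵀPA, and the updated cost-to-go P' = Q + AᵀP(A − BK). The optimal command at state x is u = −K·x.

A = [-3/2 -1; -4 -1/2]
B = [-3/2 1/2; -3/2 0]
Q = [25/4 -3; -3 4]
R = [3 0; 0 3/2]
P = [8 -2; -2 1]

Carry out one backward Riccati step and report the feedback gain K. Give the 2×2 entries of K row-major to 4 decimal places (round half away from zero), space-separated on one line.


0.5823 0.4430 0.1772 -0.4304

BᵀP = [-9.0000 1.5000; 4.0000 -1.0000]
S = R + BᵀPB = [3 0; 0 3/2] + [11.2500 -4.5000; -4.5000 2.0000] = [14.2500 -4.5000; -4.5000 3.5000]
BᵀPA = [7.5000 8.2500; -2.0000 -3.5000]
K = S⁻¹·BᵀPA = [0.5823 0.4430; 0.1772 -0.4304]
A−BK = [-0.7152 -0.1203; -3.1266 0.1646]
AᵀP(A−BK) = [5.9873 0.3165; 0.3165 1.0886]
P' = Q + AᵀP(A−BK) = [12.2373 -2.6835; -2.6835 5.0886]
tr(P') = 17.3259


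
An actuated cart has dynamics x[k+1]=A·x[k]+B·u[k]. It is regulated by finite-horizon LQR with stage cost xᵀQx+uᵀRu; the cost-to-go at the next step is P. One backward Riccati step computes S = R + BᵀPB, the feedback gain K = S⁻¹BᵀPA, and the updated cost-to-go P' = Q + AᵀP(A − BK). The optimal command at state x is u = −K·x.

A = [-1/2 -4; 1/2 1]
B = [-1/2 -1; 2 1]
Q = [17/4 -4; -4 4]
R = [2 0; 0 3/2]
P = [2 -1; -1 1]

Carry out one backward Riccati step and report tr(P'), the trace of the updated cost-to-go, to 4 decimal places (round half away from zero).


17.4488

BᵀP = [-3.0000 2.5000; -3.0000 2.0000]
S = R + BᵀPB = [2 0; 0 3/2] + [6.5000 5.5000; 5.5000 5.0000] = [8.5000 5.5000; 5.5000 6.5000]
BᵀPA = [2.7500 14.5000; 2.5000 14.0000]
K = S⁻¹·BᵀPA = [0.1650 0.6900; 0.2450 1.5700]
A−BK = [-0.1725 -2.0850; -0.0750 -1.9500]
AᵀP(A−BK) = [0.1838 1.1775; 1.1775 9.0150]
P' = Q + AᵀP(A−BK) = [4.4338 -2.8225; -2.8225 13.0150]
tr(P') = 17.4488


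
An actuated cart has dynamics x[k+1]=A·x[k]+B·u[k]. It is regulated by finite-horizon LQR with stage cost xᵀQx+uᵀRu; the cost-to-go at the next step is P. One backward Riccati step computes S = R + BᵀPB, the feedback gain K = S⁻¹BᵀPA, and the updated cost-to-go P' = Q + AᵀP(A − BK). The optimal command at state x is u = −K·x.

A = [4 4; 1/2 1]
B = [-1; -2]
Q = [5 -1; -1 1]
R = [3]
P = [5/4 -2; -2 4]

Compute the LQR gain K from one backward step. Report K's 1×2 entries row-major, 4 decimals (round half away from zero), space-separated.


BᵀP = [2.7500 -6.0000]
S = R + BᵀPB = [3] + [9.2500] = [12.2500]
BᵀPA = [8.0000 5.0000]
K = S⁻¹·BᵀPA = [0.6531 0.4082]
A−BK = [4.6531 4.4082; 1.8061 1.8163]
AᵀP(A−BK) = [7.7755 6.7347; 6.7347 5.9592]
P' = Q + AᵀP(A−BK) = [12.7755 5.7347; 5.7347 6.9592]
tr(P') = 19.7347

0.6531 0.4082


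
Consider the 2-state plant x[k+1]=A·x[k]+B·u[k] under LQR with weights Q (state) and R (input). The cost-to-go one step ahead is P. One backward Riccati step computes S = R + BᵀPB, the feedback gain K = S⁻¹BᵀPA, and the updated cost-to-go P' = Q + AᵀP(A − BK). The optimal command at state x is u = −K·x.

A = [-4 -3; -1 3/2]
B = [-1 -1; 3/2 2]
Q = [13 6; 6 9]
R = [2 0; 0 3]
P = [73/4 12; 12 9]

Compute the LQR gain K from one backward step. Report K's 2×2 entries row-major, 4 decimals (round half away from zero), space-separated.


BᵀP = [-0.2500 1.5000; 5.7500 6.0000]
S = R + BᵀPB = [2 0; 0 3] + [2.5000 3.2500; 3.2500 6.2500] = [4.5000 3.2500; 3.2500 9.2500]
BᵀPA = [-0.5000 3.0000; -29.0000 -8.2500]
K = S⁻¹·BᵀPA = [2.8853 1.7565; -4.1489 -1.5091]
A−BK = [-5.2636 -2.7525; 2.9698 1.8833]
AᵀP(A−BK) = [278.1247 126.6157; 126.6157 58.7807]
P' = Q + AᵀP(A−BK) = [291.1247 132.6157; 132.6157 67.7807]
tr(P') = 358.9054

2.8853 1.7565 -4.1489 -1.5091


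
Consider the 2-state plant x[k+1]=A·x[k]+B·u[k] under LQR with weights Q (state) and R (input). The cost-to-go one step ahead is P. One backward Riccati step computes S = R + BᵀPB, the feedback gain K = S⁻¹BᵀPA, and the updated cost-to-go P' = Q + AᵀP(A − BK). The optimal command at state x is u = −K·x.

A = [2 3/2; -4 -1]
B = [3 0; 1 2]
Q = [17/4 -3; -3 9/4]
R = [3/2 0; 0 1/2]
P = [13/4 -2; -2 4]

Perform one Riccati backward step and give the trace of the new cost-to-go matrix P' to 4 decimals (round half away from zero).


10.4106

BᵀP = [7.7500 -2.0000; -4.0000 8.0000]
S = R + BᵀPB = [3/2 0; 0 1/2] + [21.2500 -4.0000; -4.0000 16.0000] = [22.7500 -4.0000; -4.0000 16.5000]
BᵀPA = [23.5000 13.6250; -40.0000 -14.0000]
K = S⁻¹·BᵀPA = [0.6337 0.4697; -2.2706 -0.7346]
A−BK = [0.0988 0.0908; -0.0925 -0.0005]
AᵀP(A−BK) = [3.2828 1.3268; 1.3268 0.6278]
P' = Q + AᵀP(A−BK) = [7.5328 -1.6732; -1.6732 2.8778]
tr(P') = 10.4106


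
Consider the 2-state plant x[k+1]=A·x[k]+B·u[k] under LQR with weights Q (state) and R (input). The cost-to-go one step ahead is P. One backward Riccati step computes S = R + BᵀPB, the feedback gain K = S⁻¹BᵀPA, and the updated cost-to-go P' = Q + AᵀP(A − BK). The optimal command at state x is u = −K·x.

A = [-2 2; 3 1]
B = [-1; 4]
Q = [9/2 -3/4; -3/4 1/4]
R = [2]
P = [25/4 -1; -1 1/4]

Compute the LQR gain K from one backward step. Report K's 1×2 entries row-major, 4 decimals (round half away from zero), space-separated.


1.3086 -0.9136

BᵀP = [-10.2500 2.0000]
S = R + BᵀPB = [2] + [18.2500] = [20.2500]
BᵀPA = [26.5000 -18.5000]
K = S⁻¹·BᵀPA = [1.3086 -0.9136]
A−BK = [-0.6914 1.0864; -2.2346 4.6543]
AᵀP(A−BK) = [4.5710 -4.0401; -4.0401 4.3488]
P' = Q + AᵀP(A−BK) = [9.0710 -4.7901; -4.7901 4.5988]
tr(P') = 13.6698


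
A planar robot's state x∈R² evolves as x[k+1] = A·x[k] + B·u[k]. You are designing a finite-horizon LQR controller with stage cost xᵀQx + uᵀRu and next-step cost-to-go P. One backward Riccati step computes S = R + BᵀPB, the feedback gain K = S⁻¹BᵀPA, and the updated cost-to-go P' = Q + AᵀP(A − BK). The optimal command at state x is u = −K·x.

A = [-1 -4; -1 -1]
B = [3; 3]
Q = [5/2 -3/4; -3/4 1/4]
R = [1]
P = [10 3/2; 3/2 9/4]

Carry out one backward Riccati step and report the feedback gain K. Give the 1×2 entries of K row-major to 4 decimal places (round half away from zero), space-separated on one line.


BᵀP = [34.5000 11.2500]
S = R + BᵀPB = [1] + [137.2500] = [138.2500]
BᵀPA = [-45.7500 -149.2500]
K = S⁻¹·BᵀPA = [-0.3309 -1.0796]
A−BK = [-0.0072 -0.7613; -0.0072 2.2387]
AᵀP(A−BK) = [0.1103 0.3599; 0.3599 13.1248]
P' = Q + AᵀP(A−BK) = [2.6103 -0.3901; -0.3901 13.3748]
tr(P') = 15.9851

-0.3309 -1.0796


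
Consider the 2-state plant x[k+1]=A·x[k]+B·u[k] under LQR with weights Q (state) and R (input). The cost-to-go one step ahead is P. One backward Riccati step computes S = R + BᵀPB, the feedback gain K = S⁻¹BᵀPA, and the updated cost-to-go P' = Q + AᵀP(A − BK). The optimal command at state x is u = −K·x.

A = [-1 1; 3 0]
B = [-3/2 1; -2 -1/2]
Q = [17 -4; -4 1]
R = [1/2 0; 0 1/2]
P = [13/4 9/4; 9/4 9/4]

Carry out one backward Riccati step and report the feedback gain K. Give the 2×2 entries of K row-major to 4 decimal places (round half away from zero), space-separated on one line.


BᵀP = [-9.3750 -7.8750; 2.1250 1.1250]
S = R + BᵀPB = [1/2 0; 0 1/2] + [29.8125 -5.4375; -5.4375 1.5625] = [30.3125 -5.4375; -5.4375 2.0625]
BᵀPA = [-14.2500 -9.3750; 1.2500 2.1250]
K = S⁻¹·BᵀPA = [-0.6856 -0.2361; -1.2015 0.4078]
A−BK = [-0.8269 0.2380; 1.0280 -0.2684]
AᵀP(A−BK) = [1.7316 -0.3746; -0.3746 0.1697]
P' = Q + AᵀP(A−BK) = [18.7316 -4.3746; -4.3746 1.1697]
tr(P') = 19.9014

-0.6856 -0.2361 -1.2015 0.4078


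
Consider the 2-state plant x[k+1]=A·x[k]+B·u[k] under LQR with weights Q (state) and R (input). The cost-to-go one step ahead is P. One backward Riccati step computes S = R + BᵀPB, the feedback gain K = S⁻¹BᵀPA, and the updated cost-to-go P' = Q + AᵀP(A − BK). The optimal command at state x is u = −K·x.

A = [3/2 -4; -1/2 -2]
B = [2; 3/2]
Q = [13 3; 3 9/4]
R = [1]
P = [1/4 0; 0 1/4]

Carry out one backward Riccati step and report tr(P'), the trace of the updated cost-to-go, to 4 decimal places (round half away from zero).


17.8003

BᵀP = [0.5000 0.3750]
S = R + BᵀPB = [1] + [1.5625] = [2.5625]
BᵀPA = [0.5625 -2.7500]
K = S⁻¹·BᵀPA = [0.2195 -1.0732]
A−BK = [1.0610 -1.8537; -0.8293 -0.3902]
AᵀP(A−BK) = [0.5015 -0.6463; -0.6463 2.0488]
P' = Q + AᵀP(A−BK) = [13.5015 2.3537; 2.3537 4.2988]
tr(P') = 17.8003


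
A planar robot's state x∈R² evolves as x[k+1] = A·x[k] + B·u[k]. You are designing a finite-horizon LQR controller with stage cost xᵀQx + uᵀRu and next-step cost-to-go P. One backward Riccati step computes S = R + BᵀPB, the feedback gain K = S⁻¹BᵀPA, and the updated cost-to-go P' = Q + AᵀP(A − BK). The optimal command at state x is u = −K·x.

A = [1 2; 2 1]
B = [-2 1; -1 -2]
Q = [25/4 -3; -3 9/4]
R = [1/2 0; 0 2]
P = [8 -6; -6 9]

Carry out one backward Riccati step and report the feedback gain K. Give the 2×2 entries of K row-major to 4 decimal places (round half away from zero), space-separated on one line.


BᵀP = [-10.0000 3.0000; 20.0000 -24.0000]
S = R + BᵀPB = [1/2 0; 0 2] + [17.0000 -16.0000; -16.0000 68.0000] = [17.5000 -16.0000; -16.0000 70.0000]
BᵀPA = [-4.0000 -17.0000; -28.0000 16.0000]
K = S⁻¹·BᵀPA = [-0.7513 -0.9639; -0.5717 0.0083]
A−BK = [0.0691 0.0640; 0.1053 0.0526]
AᵀP(A−BK) = [0.9866 0.3756; 0.3756 0.4819]
P' = Q + AᵀP(A−BK) = [7.2366 -2.6244; -2.6244 2.7319]
tr(P') = 9.9685

-0.7513 -0.9639 -0.5717 0.0083


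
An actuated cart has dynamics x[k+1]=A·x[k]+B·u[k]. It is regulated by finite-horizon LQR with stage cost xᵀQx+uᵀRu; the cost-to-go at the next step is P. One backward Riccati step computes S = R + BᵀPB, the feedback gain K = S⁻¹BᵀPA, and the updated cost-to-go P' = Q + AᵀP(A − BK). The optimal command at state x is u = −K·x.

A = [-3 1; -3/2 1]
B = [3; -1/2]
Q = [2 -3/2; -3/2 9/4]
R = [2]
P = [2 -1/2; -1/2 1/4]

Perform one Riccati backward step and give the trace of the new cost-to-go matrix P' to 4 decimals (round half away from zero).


6.2297

BᵀP = [6.2500 -1.6250]
S = R + BᵀPB = [2] + [19.5625] = [21.5625]
BᵀPA = [-16.3125 4.6250]
K = S⁻¹·BᵀPA = [-0.7565 0.2145]
A−BK = [-0.7304 0.3565; -1.8783 1.1072]
AᵀP(A−BK) = [1.7217 -0.6261; -0.6261 0.2580]
P' = Q + AᵀP(A−BK) = [3.7217 -2.1261; -2.1261 2.5080]
tr(P') = 6.2297


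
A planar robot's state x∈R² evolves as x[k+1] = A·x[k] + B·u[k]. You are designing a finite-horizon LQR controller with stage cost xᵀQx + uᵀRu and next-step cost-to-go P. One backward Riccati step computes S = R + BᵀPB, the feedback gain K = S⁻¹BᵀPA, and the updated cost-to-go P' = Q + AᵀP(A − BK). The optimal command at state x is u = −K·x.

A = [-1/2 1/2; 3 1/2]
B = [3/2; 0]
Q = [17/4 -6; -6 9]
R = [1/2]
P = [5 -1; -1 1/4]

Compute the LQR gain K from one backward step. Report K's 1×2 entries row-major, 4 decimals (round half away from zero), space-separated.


-0.7021 0.2553

BᵀP = [7.5000 -1.5000]
S = R + BᵀPB = [1/2] + [11.2500] = [11.7500]
BᵀPA = [-8.2500 3.0000]
K = S⁻¹·BᵀPA = [-0.7021 0.2553]
A−BK = [0.5532 0.1170; 3.0000 0.5000]
AᵀP(A−BK) = [0.7074 -0.0186; -0.0186 0.0465]
P' = Q + AᵀP(A−BK) = [4.9574 -6.0186; -6.0186 9.0465]
tr(P') = 14.0040


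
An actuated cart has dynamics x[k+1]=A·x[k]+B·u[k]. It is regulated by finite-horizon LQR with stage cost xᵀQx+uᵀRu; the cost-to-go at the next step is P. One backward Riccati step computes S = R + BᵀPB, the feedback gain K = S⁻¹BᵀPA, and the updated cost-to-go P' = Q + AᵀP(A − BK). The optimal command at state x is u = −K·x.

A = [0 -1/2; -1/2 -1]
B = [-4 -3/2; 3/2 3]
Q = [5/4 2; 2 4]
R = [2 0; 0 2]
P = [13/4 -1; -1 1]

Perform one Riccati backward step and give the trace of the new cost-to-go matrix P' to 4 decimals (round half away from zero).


5.6660

BᵀP = [-14.5000 5.5000; -7.8750 4.5000]
S = R + BᵀPB = [2 0; 0 2] + [66.2500 38.2500; 38.2500 25.3125] = [68.2500 38.2500; 38.2500 27.3125]
BᵀPA = [-2.7500 1.7500; -2.2500 -0.5625]
K = S⁻¹·BᵀPA = [0.0273 0.1728; -0.1206 -0.2627]
A−BK = [-0.0717 -0.2026; -0.1791 -0.4713]
AᵀP(A−BK) = [0.0537 0.1343; 0.1343 0.3623]
P' = Q + AᵀP(A−BK) = [1.3037 2.1343; 2.1343 4.3623]
tr(P') = 5.6660


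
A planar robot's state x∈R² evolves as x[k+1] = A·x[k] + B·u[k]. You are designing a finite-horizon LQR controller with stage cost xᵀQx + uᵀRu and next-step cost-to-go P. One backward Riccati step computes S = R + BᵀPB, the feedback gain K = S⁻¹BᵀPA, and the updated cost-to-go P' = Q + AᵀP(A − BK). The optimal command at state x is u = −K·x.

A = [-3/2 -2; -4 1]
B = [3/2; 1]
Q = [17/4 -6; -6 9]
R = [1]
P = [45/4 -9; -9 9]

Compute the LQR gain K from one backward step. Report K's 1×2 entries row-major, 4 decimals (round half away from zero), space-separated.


0.7444 -2.4361

BᵀP = [7.8750 -4.5000]
S = R + BᵀPB = [1] + [7.3125] = [8.3125]
BᵀPA = [6.1875 -20.2500]
K = S⁻¹·BᵀPA = [0.7444 -2.4361]
A−BK = [-2.6165 1.6541; -4.7444 3.4361]
AᵀP(A−BK) = [56.7068 -45.6767; -45.6767 40.6692]
P' = Q + AᵀP(A−BK) = [60.9568 -51.6767; -51.6767 49.6692]
tr(P') = 110.6259


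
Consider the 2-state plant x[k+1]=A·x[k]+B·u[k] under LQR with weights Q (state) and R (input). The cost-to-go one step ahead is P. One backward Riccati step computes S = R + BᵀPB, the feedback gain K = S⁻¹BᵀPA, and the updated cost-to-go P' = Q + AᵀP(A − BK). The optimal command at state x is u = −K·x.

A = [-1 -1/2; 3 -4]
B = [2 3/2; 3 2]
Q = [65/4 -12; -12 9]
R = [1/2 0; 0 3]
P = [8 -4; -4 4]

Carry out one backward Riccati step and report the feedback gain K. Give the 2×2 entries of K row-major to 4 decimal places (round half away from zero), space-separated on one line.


1.0780 -1.3333 -1.0071 0.6667

BᵀP = [4.0000 4.0000; 4.0000 2.0000]
S = R + BᵀPB = [1/2 0; 0 3] + [20.0000 14.0000; 14.0000 10.0000] = [20.5000 14.0000; 14.0000 13.0000]
BᵀPA = [8.0000 -18.0000; 2.0000 -10.0000]
K = S⁻¹·BᵀPA = [1.0780 -1.3333; -1.0071 0.6667]
A−BK = [-1.6454 1.1667; 1.7801 -1.3333]
AᵀP(A−BK) = [61.3901 -44.6667; -44.6667 32.6667]
P' = Q + AᵀP(A−BK) = [77.6401 -56.6667; -56.6667 41.6667]
tr(P') = 119.3067


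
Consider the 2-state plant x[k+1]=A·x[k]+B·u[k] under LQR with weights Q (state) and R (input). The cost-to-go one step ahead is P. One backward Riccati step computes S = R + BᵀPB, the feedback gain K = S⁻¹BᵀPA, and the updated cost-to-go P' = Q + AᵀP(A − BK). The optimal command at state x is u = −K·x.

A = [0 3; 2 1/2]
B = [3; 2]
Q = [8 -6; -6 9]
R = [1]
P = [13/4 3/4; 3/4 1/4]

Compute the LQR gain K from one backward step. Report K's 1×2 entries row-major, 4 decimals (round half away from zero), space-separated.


BᵀP = [11.2500 2.7500]
S = R + BᵀPB = [1] + [39.2500] = [40.2500]
BᵀPA = [5.5000 35.1250]
K = S⁻¹·BᵀPA = [0.1366 0.8727]
A−BK = [-0.4099 0.3820; 1.7267 -1.2453]
AᵀP(A−BK) = [0.2484 -0.0497; -0.0497 0.9099]
P' = Q + AᵀP(A−BK) = [8.2484 -6.0497; -6.0497 9.9099]
tr(P') = 18.1584

0.1366 0.8727


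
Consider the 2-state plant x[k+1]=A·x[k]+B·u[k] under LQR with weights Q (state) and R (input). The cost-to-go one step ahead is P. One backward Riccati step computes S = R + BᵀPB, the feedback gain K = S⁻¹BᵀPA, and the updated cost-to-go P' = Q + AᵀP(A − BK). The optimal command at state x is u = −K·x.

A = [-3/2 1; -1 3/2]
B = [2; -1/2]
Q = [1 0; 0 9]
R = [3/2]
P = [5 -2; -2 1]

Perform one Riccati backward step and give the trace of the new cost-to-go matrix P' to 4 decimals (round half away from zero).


11.2063

BᵀP = [11.0000 -4.5000]
S = R + BᵀPB = [3/2] + [24.2500] = [25.7500]
BᵀPA = [-12.0000 4.2500]
K = S⁻¹·BᵀPA = [-0.4660 0.1650]
A−BK = [-0.5680 0.6699; -1.2330 1.5825]
AᵀP(A−BK) = [0.6578 -0.5194; -0.5194 0.5485]
P' = Q + AᵀP(A−BK) = [1.6578 -0.5194; -0.5194 9.5485]
tr(P') = 11.2063


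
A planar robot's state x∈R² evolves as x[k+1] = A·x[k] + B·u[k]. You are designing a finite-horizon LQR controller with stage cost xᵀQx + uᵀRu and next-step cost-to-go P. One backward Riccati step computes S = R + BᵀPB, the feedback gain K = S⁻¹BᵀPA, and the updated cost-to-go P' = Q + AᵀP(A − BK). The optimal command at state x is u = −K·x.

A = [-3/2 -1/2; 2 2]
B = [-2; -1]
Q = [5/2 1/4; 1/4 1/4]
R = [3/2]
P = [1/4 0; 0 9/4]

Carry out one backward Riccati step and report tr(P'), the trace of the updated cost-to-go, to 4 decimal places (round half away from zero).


14.6118

BᵀP = [-0.5000 -2.2500]
S = R + BᵀPB = [3/2] + [3.2500] = [4.7500]
BᵀPA = [-3.7500 -4.2500]
K = S⁻¹·BᵀPA = [-0.7895 -0.8947]
A−BK = [-3.0789 -2.2895; 1.2105 1.1053]
AᵀP(A−BK) = [6.6020 5.8322; 5.8322 5.2599]
P' = Q + AᵀP(A−BK) = [9.1020 6.0822; 6.0822 5.5099]
tr(P') = 14.6118


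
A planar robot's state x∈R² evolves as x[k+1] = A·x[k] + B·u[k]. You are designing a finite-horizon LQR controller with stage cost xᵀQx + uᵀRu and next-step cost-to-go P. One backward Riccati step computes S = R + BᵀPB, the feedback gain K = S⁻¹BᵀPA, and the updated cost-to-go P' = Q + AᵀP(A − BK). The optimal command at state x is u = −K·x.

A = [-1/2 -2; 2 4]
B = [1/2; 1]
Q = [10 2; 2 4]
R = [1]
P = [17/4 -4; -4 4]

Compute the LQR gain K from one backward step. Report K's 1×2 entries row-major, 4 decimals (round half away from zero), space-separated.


BᵀP = [-1.8750 2.0000]
S = R + BᵀPB = [1] + [1.0625] = [2.0625]
BᵀPA = [4.9375 11.7500]
K = S⁻¹·BᵀPA = [2.3939 5.6970]
A−BK = [-1.6970 -4.8485; -0.3939 -1.6970]
AᵀP(A−BK) = [13.2424 32.1212; 32.1212 78.0606]
P' = Q + AᵀP(A−BK) = [23.2424 34.1212; 34.1212 82.0606]
tr(P') = 105.3030

2.3939 5.6970


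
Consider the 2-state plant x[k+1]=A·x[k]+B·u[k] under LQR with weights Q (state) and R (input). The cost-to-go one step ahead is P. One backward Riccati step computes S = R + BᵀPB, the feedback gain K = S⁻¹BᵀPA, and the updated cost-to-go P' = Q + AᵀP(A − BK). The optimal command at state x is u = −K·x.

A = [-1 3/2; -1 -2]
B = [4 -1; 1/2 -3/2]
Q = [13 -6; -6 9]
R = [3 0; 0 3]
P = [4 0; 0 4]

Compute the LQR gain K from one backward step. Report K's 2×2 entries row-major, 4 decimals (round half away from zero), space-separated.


-0.1348 0.5970 0.4649 1.0839

BᵀP = [16.0000 2.0000; -4.0000 -6.0000]
S = R + BᵀPB = [3 0; 0 3] + [65.0000 -19.0000; -19.0000 13.0000] = [68.0000 -19.0000; -19.0000 16.0000]
BᵀPA = [-18.0000 20.0000; 10.0000 6.0000]
K = S⁻¹·BᵀPA = [-0.1348 0.5970; 0.4649 1.0839]
A−BK = [0.0041 0.1960; -0.2352 -0.6726]
AᵀP(A−BK) = [0.9243 1.9065; 1.9065 6.5571]
P' = Q + AᵀP(A−BK) = [13.9243 -4.0935; -4.0935 15.5571]
tr(P') = 29.4814


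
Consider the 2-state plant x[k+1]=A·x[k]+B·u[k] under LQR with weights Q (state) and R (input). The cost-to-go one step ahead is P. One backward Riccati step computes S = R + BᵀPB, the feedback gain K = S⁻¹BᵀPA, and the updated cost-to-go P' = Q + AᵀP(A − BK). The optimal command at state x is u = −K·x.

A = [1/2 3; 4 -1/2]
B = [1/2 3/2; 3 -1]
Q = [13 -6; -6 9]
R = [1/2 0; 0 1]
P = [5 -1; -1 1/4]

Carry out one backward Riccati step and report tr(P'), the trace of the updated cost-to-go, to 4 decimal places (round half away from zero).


BᵀP = [-0.5000 0.2500; 8.5000 -1.7500]
S = R + BᵀPB = [1/2 0; 0 1] + [0.5000 -1.0000; -1.0000 14.5000] = [1.0000 -1.0000; -1.0000 15.5000]
BᵀPA = [0.7500 -1.6250; -2.7500 26.3750]
K = S⁻¹·BᵀPA = [0.6121 0.0819; -0.1379 1.7069]
A−BK = [0.4009 0.3987; 2.0259 0.9612]
AᵀP(A−BK) = [0.4116 -0.1175; -0.1175 3.1762]
P' = Q + AᵀP(A−BK) = [13.4116 -6.1175; -6.1175 12.1762]
tr(P') = 25.5878

25.5878


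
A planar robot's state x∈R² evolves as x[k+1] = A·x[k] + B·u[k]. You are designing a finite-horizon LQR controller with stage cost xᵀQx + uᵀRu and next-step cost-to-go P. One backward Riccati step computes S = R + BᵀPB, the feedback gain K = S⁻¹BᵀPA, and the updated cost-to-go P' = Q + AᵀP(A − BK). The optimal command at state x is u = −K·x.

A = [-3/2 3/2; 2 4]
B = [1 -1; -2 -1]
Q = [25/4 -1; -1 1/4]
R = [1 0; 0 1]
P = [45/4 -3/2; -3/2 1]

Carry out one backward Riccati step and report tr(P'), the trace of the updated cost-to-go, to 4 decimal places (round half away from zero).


BᵀP = [14.2500 -3.5000; -9.7500 0.5000]
S = R + BᵀPB = [1 0; 0 1] + [21.2500 -10.7500; -10.7500 9.2500] = [22.2500 -10.7500; -10.7500 10.2500]
BᵀPA = [-28.3750 7.3750; 15.6250 -12.6250]
K = S⁻¹·BᵀPA = [-1.0922 -0.5344; 0.3789 -1.7922]
A−BK = [-0.0289 0.2422; 0.1944 1.1389]
AᵀP(A−BK) = [1.4006 0.0261; 0.0261 4.6272]
P' = Q + AᵀP(A−BK) = [7.6506 -0.9739; -0.9739 4.8772]
tr(P') = 12.5278

12.5278


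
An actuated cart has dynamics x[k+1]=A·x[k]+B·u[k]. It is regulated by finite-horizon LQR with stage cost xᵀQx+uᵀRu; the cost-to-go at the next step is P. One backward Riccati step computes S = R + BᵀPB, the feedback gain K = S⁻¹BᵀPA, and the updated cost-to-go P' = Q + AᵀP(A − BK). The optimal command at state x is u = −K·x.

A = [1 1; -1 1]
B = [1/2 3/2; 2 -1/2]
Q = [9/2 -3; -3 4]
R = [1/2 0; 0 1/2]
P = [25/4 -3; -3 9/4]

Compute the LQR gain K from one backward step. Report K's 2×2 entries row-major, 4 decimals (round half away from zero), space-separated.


BᵀP = [-2.8750 3.0000; 10.8750 -5.6250]
S = R + BᵀPB = [1/2 0; 0 1/2] + [4.5625 -5.8125; -5.8125 19.1250] = [5.0625 -5.8125; -5.8125 19.6250]
BᵀPA = [-5.8750 0.1250; 16.5000 5.2500]
K = S⁻¹·BᵀPA = [-0.2957 0.5028; 0.7532 0.4164]
A−BK = [0.0181 0.1239; -0.0319 0.2026]
AᵀP(A−BK) = [0.3352 0.0828; 0.0828 0.2508]
P' = Q + AᵀP(A−BK) = [4.8352 -2.9172; -2.9172 4.2508]
tr(P') = 9.0860

-0.2957 0.5028 0.7532 0.4164


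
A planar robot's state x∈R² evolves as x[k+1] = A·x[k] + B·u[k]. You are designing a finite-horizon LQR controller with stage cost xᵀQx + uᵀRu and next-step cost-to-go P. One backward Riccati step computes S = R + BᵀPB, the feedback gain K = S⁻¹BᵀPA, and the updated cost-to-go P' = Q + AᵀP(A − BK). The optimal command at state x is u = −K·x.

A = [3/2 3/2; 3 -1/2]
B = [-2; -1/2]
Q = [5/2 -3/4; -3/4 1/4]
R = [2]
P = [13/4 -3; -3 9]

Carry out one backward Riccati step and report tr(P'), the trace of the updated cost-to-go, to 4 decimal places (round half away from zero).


BᵀP = [-5.0000 1.5000]
S = R + BᵀPB = [2] + [9.2500] = [11.2500]
BᵀPA = [-3.0000 -8.2500]
K = S⁻¹·BᵀPA = [-0.2667 -0.7333]
A−BK = [0.9667 0.0333; 2.8667 -0.8667]
AᵀP(A−BK) = [60.5125 -19.6375; -19.6375 8.0125]
P' = Q + AᵀP(A−BK) = [63.0125 -20.3875; -20.3875 8.2625]
tr(P') = 71.2750

71.2750


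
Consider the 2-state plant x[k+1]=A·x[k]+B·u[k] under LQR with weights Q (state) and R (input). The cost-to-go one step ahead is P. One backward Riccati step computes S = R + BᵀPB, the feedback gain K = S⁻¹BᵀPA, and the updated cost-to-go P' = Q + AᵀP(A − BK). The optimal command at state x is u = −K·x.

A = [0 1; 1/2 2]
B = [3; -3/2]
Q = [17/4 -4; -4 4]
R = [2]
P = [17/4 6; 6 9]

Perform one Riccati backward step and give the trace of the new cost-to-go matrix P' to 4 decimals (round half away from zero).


48.9615

BᵀP = [3.7500 4.5000]
S = R + BᵀPB = [2] + [4.5000] = [6.5000]
BᵀPA = [2.2500 12.7500]
K = S⁻¹·BᵀPA = [0.3462 1.9615]
A−BK = [-1.0385 -4.8846; 1.0192 4.9423]
AᵀP(A−BK) = [1.4712 7.5865; 7.5865 39.2404]
P' = Q + AᵀP(A−BK) = [5.7212 3.5865; 3.5865 43.2404]
tr(P') = 48.9615


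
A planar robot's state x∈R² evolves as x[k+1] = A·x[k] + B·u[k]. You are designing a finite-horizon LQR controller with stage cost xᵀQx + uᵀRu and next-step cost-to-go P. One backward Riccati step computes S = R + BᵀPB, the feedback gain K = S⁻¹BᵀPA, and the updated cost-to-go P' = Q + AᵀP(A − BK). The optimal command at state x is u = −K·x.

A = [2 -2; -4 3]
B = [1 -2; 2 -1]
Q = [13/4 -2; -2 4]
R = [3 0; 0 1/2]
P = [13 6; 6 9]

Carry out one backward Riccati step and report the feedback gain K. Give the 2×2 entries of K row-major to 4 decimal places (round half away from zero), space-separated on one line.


BᵀP = [25.0000 24.0000; -32.0000 -21.0000]
S = R + BᵀPB = [3 0; 0 1/2] + [73.0000 -74.0000; -74.0000 85.0000] = [76.0000 -74.0000; -74.0000 85.5000]
BᵀPA = [-46.0000 22.0000; 20.0000 1.0000]
K = S⁻¹·BᵀPA = [-2.4002 1.9129; -1.8434 1.6673]
A−BK = [0.7133 -0.5783; -1.0431 0.8415]
AᵀP(A−BK) = [26.4599 -21.3523; -21.3523 17.2485]
P' = Q + AᵀP(A−BK) = [29.7099 -23.3523; -23.3523 21.2485]
tr(P') = 50.9584

-2.4002 1.9129 -1.8434 1.6673


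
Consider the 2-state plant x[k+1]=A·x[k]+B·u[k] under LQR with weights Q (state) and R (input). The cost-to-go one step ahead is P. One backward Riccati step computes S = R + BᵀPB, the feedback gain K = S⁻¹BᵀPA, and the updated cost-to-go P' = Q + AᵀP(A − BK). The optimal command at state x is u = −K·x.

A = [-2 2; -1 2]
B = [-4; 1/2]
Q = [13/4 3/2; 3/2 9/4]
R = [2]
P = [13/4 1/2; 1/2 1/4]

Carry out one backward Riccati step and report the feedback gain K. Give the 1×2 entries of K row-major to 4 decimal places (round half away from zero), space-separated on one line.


BᵀP = [-12.7500 -1.8750]
S = R + BᵀPB = [2] + [50.0625] = [52.0625]
BᵀPA = [27.3750 -29.2500]
K = S⁻¹·BᵀPA = [0.5258 -0.5618]
A−BK = [0.1032 -0.2473; -1.2629 2.2809]
AᵀP(A−BK) = [0.8559 -1.1200; -1.1200 1.5666]
P' = Q + AᵀP(A−BK) = [4.1059 0.3800; 0.3800 3.8166]
tr(P') = 7.9226

0.5258 -0.5618


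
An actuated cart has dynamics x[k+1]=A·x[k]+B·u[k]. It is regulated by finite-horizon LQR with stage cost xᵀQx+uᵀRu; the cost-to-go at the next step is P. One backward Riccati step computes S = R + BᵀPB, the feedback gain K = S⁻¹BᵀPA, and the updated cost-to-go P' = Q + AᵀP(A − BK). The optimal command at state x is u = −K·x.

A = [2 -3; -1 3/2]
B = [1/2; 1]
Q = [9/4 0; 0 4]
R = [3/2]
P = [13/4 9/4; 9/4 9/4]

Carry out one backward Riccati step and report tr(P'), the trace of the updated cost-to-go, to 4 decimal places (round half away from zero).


17.4312

BᵀP = [3.8750 3.3750]
S = R + BᵀPB = [3/2] + [5.3125] = [6.8125]
BᵀPA = [4.3750 -6.5625]
K = S⁻¹·BᵀPA = [0.6422 -0.9633]
A−BK = [1.6789 -2.5183; -1.6422 2.4633]
AᵀP(A−BK) = [3.4404 -5.1606; -5.1606 7.7408]
P' = Q + AᵀP(A−BK) = [5.6904 -5.1606; -5.1606 11.7408]
tr(P') = 17.4312


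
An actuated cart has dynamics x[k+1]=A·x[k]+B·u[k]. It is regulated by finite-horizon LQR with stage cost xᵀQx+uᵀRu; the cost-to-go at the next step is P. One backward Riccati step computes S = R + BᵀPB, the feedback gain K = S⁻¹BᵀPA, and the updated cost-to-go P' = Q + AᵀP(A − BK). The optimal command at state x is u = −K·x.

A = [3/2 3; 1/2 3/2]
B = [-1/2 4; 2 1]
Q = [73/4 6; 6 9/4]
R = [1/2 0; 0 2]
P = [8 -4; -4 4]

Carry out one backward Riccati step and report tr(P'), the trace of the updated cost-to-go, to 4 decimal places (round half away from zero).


BᵀP = [-12.0000 10.0000; 28.0000 -12.0000]
S = R + BᵀPB = [1/2 0; 0 2] + [26.0000 -38.0000; -38.0000 100.0000] = [26.5000 -38.0000; -38.0000 102.0000]
BᵀPA = [-13.0000 -21.0000; 36.0000 66.0000]
K = S⁻¹·BᵀPA = [0.0334 0.2907; 0.3654 0.7554]
A−BK = [0.0552 0.1239; 0.0679 0.1632]
AᵀP(A−BK) = [0.2804 0.5862; 0.5862 1.2510]
P' = Q + AᵀP(A−BK) = [18.5304 6.5862; 6.5862 3.5010]
tr(P') = 22.0314

22.0314


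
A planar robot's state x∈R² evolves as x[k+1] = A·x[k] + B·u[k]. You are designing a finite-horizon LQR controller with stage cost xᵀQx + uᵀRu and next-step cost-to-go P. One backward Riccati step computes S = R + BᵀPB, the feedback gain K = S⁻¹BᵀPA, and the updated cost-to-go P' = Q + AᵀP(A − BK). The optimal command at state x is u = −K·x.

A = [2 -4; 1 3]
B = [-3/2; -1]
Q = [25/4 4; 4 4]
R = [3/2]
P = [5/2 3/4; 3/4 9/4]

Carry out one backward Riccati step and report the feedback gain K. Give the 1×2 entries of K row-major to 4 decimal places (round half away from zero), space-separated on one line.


-1.0645 0.6774

BᵀP = [-4.5000 -3.3750]
S = R + BᵀPB = [3/2] + [10.1250] = [11.6250]
BᵀPA = [-12.3750 7.8750]
K = S⁻¹·BᵀPA = [-1.0645 0.6774]
A−BK = [0.4032 -2.9839; -0.0645 3.6774]
AᵀP(A−BK) = [2.0766 -3.3669; -3.3669 36.9153]
P' = Q + AᵀP(A−BK) = [8.3266 0.6331; 0.6331 40.9153]
tr(P') = 49.2419


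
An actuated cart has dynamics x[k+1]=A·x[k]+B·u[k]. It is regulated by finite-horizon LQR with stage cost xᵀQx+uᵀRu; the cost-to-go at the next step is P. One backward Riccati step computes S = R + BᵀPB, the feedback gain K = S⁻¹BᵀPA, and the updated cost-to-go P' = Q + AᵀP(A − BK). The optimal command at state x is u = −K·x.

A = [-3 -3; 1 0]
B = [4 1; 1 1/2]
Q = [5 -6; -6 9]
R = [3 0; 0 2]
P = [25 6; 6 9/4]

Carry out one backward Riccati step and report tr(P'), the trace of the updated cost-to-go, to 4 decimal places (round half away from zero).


19.2503

BᵀP = [106.0000 26.2500; 28.0000 7.1250]
S = R + BᵀPB = [3 0; 0 2] + [450.2500 119.1250; 119.1250 31.5625] = [453.2500 119.1250; 119.1250 33.5625]
BᵀPA = [-291.7500 -318.0000; -76.8750 -84.0000]
K = S⁻¹·BᵀPA = [-0.6208 -0.6524; -0.0870 -0.1872]
A−BK = [-0.4297 -0.2032; 1.6643 0.7460]
AᵀP(A−BK) = [3.4380 2.2716; 2.2716 1.8123]
P' = Q + AᵀP(A−BK) = [8.4380 -3.7284; -3.7284 10.8123]
tr(P') = 19.2503


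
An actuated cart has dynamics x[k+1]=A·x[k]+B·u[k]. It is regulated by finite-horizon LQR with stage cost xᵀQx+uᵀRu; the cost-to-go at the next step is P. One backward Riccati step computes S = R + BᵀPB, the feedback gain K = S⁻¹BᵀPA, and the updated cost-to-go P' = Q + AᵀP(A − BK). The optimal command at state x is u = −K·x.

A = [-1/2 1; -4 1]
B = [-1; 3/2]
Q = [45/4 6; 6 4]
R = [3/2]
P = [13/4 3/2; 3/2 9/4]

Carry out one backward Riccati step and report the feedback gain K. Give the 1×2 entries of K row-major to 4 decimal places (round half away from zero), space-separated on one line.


-1.3176 0.1647

BᵀP = [-1.0000 1.8750]
S = R + BᵀPB = [3/2] + [3.8125] = [5.3125]
BᵀPA = [-7.0000 0.8750]
K = S⁻¹·BᵀPA = [-1.3176 0.1647]
A−BK = [-1.8176 1.1647; -2.0235 0.7529]
AᵀP(A−BK) = [33.5890 -16.2221; -16.2221 8.3559]
P' = Q + AᵀP(A−BK) = [44.8390 -10.2221; -10.2221 12.3559]
tr(P') = 57.1949


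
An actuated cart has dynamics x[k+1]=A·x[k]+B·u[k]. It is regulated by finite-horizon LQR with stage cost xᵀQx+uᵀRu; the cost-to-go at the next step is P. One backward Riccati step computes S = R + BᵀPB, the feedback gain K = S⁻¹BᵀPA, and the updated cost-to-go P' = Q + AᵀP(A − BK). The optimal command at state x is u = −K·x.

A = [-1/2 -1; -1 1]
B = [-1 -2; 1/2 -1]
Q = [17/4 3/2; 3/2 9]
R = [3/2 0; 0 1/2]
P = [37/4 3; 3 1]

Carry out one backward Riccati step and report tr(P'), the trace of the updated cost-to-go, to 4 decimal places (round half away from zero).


13.4046

BᵀP = [-7.7500 -2.5000; -21.5000 -7.0000]
S = R + BᵀPB = [3/2 0; 0 1/2] + [6.5000 18.0000; 18.0000 50.0000] = [8.0000 18.0000; 18.0000 50.5000]
BᵀPA = [6.3750 5.2500; 17.7500 14.5000]
K = S⁻¹·BᵀPA = [0.0305 0.0516; 0.3406 0.2688]
A−BK = [0.2117 -0.4109; -0.6746 1.2430]
AᵀP(A−BK) = [0.0722 0.0260; 0.0260 0.0824]
P' = Q + AᵀP(A−BK) = [4.3222 1.5260; 1.5260 9.0824]
tr(P') = 13.4046


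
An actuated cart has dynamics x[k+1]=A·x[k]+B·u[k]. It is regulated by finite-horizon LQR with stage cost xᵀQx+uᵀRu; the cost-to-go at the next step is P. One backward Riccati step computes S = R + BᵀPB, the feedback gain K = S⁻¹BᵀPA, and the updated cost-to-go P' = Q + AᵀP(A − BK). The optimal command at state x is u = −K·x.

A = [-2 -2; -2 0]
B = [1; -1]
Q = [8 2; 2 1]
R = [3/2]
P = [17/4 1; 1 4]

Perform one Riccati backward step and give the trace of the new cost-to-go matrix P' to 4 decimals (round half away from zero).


BᵀP = [3.2500 -3.0000]
S = R + BᵀPB = [3/2] + [6.2500] = [7.7500]
BᵀPA = [-0.5000 -6.5000]
K = S⁻¹·BᵀPA = [-0.0645 -0.8387]
A−BK = [-1.9355 -1.1613; -2.0645 -0.8387]
AᵀP(A−BK) = [40.9677 20.5806; 20.5806 11.5484]
P' = Q + AᵀP(A−BK) = [48.9677 22.5806; 22.5806 12.5484]
tr(P') = 61.5161

61.5161


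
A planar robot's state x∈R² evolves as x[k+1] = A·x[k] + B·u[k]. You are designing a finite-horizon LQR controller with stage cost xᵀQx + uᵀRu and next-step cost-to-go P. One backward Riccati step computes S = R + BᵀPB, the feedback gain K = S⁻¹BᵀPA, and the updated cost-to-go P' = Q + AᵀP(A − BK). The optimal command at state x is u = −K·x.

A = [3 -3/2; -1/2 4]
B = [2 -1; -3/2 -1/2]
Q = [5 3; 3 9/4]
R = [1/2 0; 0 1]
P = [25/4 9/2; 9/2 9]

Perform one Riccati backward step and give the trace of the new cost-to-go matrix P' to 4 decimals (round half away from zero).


BᵀP = [5.7500 -4.5000; -8.5000 -9.0000]
S = R + BᵀPB = [1/2 0; 0 1] + [18.2500 -3.5000; -3.5000 13.0000] = [18.7500 -3.5000; -3.5000 14.0000]
BᵀPA = [19.5000 -26.6250; -21.0000 -23.2500]
K = S⁻¹·BᵀPA = [0.7972 -1.8147; -1.3007 -2.1144]
A−BK = [0.1049 0.0150; 0.0455 0.2208]
AᵀP(A−BK) = [2.1399 2.2343; 2.2343 6.5870]
P' = Q + AᵀP(A−BK) = [7.1399 5.2343; 5.2343 8.8370]
tr(P') = 15.9769

15.9769
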